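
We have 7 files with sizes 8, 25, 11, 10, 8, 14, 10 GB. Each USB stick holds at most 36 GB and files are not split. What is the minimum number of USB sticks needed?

3

Total = 25 + 14 + 11 + 10 + 10 + 8 + 8 = 86 GB.
Lower bound: ⌈86/36⌉ = 3 USB sticks.
A packing using 3 USB sticks:
  USB stick 1: 25 + 11 = 36
  USB stick 2: 14 + 10 + 10 = 34
  USB stick 3: 8 + 8 = 16
This matches the lower bound, so 3 is optimal.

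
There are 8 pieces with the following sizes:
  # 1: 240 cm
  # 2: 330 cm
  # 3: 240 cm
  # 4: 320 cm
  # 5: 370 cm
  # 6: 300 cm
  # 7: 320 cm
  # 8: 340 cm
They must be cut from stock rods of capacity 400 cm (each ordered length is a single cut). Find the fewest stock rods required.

Total = 370 + 340 + 330 + 320 + 320 + 300 + 240 + 240 = 2460 cm.
Lower bound: ⌈2460/400⌉ = 7 stock rods.
Also, 8 pieces each exceed 200 cm, and no two of those can share a stock rod, so at least 8 stock rods are needed.
A packing using 8 stock rods:
  stock rod 1: 370 = 370
  stock rod 2: 340 = 340
  stock rod 3: 330 = 330
  stock rod 4: 320 = 320
  stock rod 5: 320 = 320
  stock rod 6: 300 = 300
  stock rod 7: 240 = 240
  stock rod 8: 240 = 240
This matches the lower bound, so 8 is optimal.

8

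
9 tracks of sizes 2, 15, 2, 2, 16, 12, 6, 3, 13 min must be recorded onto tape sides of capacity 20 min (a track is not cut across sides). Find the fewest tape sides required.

4

Total = 16 + 15 + 13 + 12 + 6 + 3 + 2 + 2 + 2 = 71 min.
Lower bound: ⌈71/20⌉ = 4 tape sides.
A packing using 4 tape sides:
  side 1: 16 + 3 = 19
  side 2: 15 + 2 + 2 = 19
  side 3: 13 + 6 = 19
  side 4: 12 + 2 = 14
This matches the lower bound, so 4 is optimal.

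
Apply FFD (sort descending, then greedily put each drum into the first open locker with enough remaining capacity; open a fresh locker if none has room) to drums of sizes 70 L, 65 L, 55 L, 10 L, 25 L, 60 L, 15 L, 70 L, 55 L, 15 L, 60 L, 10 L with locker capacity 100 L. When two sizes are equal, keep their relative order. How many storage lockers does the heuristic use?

Sorted descending: 70, 70, 65, 60, 60, 55, 55, 25, 15, 15, 10, 10.
  70 → locker 1 (new)  [load 70/100]
  70 → locker 2 (new)  [load 70/100]
  65 → locker 3 (new)  [load 65/100]
  60 → locker 4 (new)  [load 60/100]
  60 → locker 5 (new)  [load 60/100]
  55 → locker 6 (new)  [load 55/100]
  55 → locker 7 (new)  [load 55/100]
  25 → locker 1  [load 95/100]
  15 → locker 2  [load 85/100]
  15 → locker 2  [load 100/100]
  10 → locker 3  [load 75/100]
  10 → locker 3  [load 85/100]
7 storage lockers opened.

7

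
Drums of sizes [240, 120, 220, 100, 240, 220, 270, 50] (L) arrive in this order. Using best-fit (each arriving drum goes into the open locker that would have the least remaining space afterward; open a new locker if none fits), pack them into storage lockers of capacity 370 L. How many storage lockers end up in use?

5

  240 → locker 1 (new)  [load 240/370]
  120 → locker 1  [load 360/370]
  220 → locker 2 (new)  [load 220/370]
  100 → locker 2  [load 320/370]
  240 → locker 3 (new)  [load 240/370]
  220 → locker 4 (new)  [load 220/370]
  270 → locker 5 (new)  [load 270/370]
  50 → locker 2  [load 370/370]
5 storage lockers opened.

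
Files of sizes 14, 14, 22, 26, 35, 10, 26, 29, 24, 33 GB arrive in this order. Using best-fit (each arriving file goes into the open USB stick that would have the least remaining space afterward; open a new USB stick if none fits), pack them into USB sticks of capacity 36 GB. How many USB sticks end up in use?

8

  14 → USB stick 1 (new)  [load 14/36]
  14 → USB stick 1  [load 28/36]
  22 → USB stick 2 (new)  [load 22/36]
  26 → USB stick 3 (new)  [load 26/36]
  35 → USB stick 4 (new)  [load 35/36]
  10 → USB stick 3  [load 36/36]
  26 → USB stick 5 (new)  [load 26/36]
  29 → USB stick 6 (new)  [load 29/36]
  24 → USB stick 7 (new)  [load 24/36]
  33 → USB stick 8 (new)  [load 33/36]
8 USB sticks opened.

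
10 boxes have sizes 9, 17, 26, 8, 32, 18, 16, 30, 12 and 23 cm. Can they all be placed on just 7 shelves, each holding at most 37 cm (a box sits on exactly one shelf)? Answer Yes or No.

A valid assignment using 6 shelves:
  shelf 1: 32 = 32
  shelf 2: 30 = 30
  shelf 3: 26 + 9 = 35
  shelf 4: 23 + 12 = 35
  shelf 5: 18 + 17 = 35
  shelf 6: 16 + 8 = 24
That uses only 6 ≤ 7, so 7 shelves are enough.

Yes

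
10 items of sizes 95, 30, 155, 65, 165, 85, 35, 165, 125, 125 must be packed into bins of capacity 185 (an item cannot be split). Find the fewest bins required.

7

Total = 165 + 165 + 155 + 125 + 125 + 95 + 85 + 65 + 35 + 30 = 1045.
Lower bound: ⌈1045/185⌉ = 6 bins.
A packing using 7 bins:
  bin 1: 165 = 165
  bin 2: 165 = 165
  bin 3: 155 + 30 = 185
  bin 4: 125 + 35 = 160
  bin 5: 125 = 125
  bin 6: 95 + 85 = 180
  bin 7: 65 = 65
No arrangement into 6 bins stays within capacity, so 7 is optimal.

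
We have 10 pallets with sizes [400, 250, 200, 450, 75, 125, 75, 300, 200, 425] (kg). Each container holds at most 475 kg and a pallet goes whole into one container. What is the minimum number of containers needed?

6

Total = 450 + 425 + 400 + 300 + 250 + 200 + 200 + 125 + 75 + 75 = 2500 kg.
Lower bound: ⌈2500/475⌉ = 6 containers.
A packing using 6 containers:
  container 1: 450 = 450
  container 2: 425 = 425
  container 3: 400 + 75 = 475
  container 4: 300 + 125 = 425
  container 5: 250 + 200 = 450
  container 6: 200 + 75 = 275
This matches the lower bound, so 6 is optimal.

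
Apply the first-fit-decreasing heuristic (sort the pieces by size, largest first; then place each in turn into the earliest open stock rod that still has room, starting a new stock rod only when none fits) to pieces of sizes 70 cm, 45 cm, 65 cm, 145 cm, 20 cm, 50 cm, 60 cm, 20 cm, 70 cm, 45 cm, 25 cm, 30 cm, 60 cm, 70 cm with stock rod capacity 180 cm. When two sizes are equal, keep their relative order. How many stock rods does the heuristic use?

Sorted descending: 145, 70, 70, 70, 65, 60, 60, 50, 45, 45, 30, 25, 20, 20.
  145 → stock rod 1 (new)  [load 145/180]
  70 → stock rod 2 (new)  [load 70/180]
  70 → stock rod 2  [load 140/180]
  70 → stock rod 3 (new)  [load 70/180]
  65 → stock rod 3  [load 135/180]
  60 → stock rod 4 (new)  [load 60/180]
  60 → stock rod 4  [load 120/180]
  50 → stock rod 4  [load 170/180]
  45 → stock rod 3  [load 180/180]
  45 → stock rod 5 (new)  [load 45/180]
  30 → stock rod 1  [load 175/180]
  25 → stock rod 2  [load 165/180]
  20 → stock rod 5  [load 65/180]
  20 → stock rod 5  [load 85/180]
5 stock rods opened.

5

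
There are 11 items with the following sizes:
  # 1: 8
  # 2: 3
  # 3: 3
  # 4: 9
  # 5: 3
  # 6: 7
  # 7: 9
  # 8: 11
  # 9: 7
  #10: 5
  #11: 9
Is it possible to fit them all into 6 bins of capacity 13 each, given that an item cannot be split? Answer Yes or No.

No

Total = 74; ⌈74/13⌉ = 6.
7 items each exceed half the capacity and cannot share a bin, forcing at least 7 bins.
At least 7 bins are required, but only 6 are allowed.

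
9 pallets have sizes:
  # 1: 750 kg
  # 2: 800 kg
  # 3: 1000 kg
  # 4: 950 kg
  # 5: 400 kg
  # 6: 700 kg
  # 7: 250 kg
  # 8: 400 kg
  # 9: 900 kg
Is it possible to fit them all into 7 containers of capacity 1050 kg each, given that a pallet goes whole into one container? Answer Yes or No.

Yes

A valid assignment using 7 containers:
  container 1: 1000 = 1000
  container 2: 950 = 950
  container 3: 900 = 900
  container 4: 800 + 250 = 1050
  container 5: 750 = 750
  container 6: 700 = 700
  container 7: 400 + 400 = 800
Every load is within 1050 kg, so 7 containers suffice.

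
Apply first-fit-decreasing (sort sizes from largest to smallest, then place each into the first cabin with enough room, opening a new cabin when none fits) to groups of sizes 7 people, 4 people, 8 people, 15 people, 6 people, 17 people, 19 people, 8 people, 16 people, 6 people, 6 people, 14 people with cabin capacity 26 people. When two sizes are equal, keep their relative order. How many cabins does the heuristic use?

Sorted descending: 19, 17, 16, 15, 14, 8, 8, 7, 6, 6, 6, 4.
  19 → cabin 1 (new)  [load 19/26]
  17 → cabin 2 (new)  [load 17/26]
  16 → cabin 3 (new)  [load 16/26]
  15 → cabin 4 (new)  [load 15/26]
  14 → cabin 5 (new)  [load 14/26]
  8 → cabin 2  [load 25/26]
  8 → cabin 3  [load 24/26]
  7 → cabin 1  [load 26/26]
  6 → cabin 4  [load 21/26]
  6 → cabin 5  [load 20/26]
  6 → cabin 5  [load 26/26]
  4 → cabin 4  [load 25/26]
5 cabins opened.

5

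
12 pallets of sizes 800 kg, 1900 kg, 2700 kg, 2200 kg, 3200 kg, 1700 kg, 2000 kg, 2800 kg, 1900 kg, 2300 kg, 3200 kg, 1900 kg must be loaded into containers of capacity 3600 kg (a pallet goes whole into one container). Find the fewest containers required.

10

Total = 3200 + 3200 + 2800 + 2700 + 2300 + 2200 + 2000 + 1900 + 1900 + 1900 + 1700 + 800 = 26600 kg.
Lower bound: ⌈26600/3600⌉ = 8 containers.
Also, 10 pallets each exceed 1800 kg, and no two of those can share a container, so at least 10 containers are needed.
A packing using 10 containers:
  container 1: 3200 = 3200
  container 2: 3200 = 3200
  container 3: 2800 + 800 = 3600
  container 4: 2700 = 2700
  container 5: 2300 = 2300
  container 6: 2200 = 2200
  container 7: 2000 = 2000
  container 8: 1900 + 1700 = 3600
  container 9: 1900 = 1900
  container 10: 1900 = 1900
This matches the lower bound, so 10 is optimal.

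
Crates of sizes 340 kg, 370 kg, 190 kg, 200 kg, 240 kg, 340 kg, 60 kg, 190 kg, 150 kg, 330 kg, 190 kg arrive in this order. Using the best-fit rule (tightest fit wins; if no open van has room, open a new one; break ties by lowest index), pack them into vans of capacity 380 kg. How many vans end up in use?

  340 → van 1 (new)  [load 340/380]
  370 → van 2 (new)  [load 370/380]
  190 → van 3 (new)  [load 190/380]
  200 → van 4 (new)  [load 200/380]
  240 → van 5 (new)  [load 240/380]
  340 → van 6 (new)  [load 340/380]
  60 → van 5  [load 300/380]
  190 → van 3  [load 380/380]
  150 → van 4  [load 350/380]
  330 → van 7 (new)  [load 330/380]
  190 → van 8 (new)  [load 190/380]
8 vans opened.

8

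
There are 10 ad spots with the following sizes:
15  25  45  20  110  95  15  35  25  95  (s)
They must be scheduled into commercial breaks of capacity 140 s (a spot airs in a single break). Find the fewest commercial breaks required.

4

Total = 110 + 95 + 95 + 45 + 35 + 25 + 25 + 20 + 15 + 15 = 480 s.
Lower bound: ⌈480/140⌉ = 4 commercial breaks.
A packing using 4 commercial breaks:
  break 1: 110 + 25 = 135
  break 2: 95 + 45 = 140
  break 3: 95 + 35 = 130
  break 4: 25 + 20 + 15 + 15 = 75
This matches the lower bound, so 4 is optimal.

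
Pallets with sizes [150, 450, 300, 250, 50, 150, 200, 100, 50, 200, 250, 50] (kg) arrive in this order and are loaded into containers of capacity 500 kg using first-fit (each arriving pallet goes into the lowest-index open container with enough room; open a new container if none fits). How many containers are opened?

5

  150 → container 1 (new)  [load 150/500]
  450 → container 2 (new)  [load 450/500]
  300 → container 1  [load 450/500]
  250 → container 3 (new)  [load 250/500]
  50 → container 1  [load 500/500]
  150 → container 3  [load 400/500]
  200 → container 4 (new)  [load 200/500]
  100 → container 3  [load 500/500]
  50 → container 2  [load 500/500]
  200 → container 4  [load 400/500]
  250 → container 5 (new)  [load 250/500]
  50 → container 4  [load 450/500]
5 containers opened.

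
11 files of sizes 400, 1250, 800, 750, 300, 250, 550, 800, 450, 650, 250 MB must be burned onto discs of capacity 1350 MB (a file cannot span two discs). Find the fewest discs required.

Total = 1250 + 800 + 800 + 750 + 650 + 550 + 450 + 400 + 300 + 250 + 250 = 6450 MB.
Lower bound: ⌈6450/1350⌉ = 5 discs.
A packing using 5 discs:
  disc 1: 1250 = 1250
  disc 2: 800 + 550 = 1350
  disc 3: 800 + 450 = 1250
  disc 4: 750 + 300 + 250 = 1300
  disc 5: 650 + 400 + 250 = 1300
This matches the lower bound, so 5 is optimal.

5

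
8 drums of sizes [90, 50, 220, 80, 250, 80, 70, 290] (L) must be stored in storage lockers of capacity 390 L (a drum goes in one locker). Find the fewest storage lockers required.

Total = 290 + 250 + 220 + 90 + 80 + 80 + 70 + 50 = 1130 L.
Lower bound: ⌈1130/390⌉ = 3 storage lockers.
A packing using 3 storage lockers:
  locker 1: 290 + 90 = 380
  locker 2: 250 + 80 + 50 = 380
  locker 3: 220 + 80 + 70 = 370
This matches the lower bound, so 3 is optimal.

3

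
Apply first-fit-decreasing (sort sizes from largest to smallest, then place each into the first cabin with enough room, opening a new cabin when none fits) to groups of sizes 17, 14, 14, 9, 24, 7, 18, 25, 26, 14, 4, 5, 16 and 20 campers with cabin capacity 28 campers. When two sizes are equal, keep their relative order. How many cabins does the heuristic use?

Sorted descending: 26, 25, 24, 20, 18, 17, 16, 14, 14, 14, 9, 7, 5, 4.
  26 → cabin 1 (new)  [load 26/28]
  25 → cabin 2 (new)  [load 25/28]
  24 → cabin 3 (new)  [load 24/28]
  20 → cabin 4 (new)  [load 20/28]
  18 → cabin 5 (new)  [load 18/28]
  17 → cabin 6 (new)  [load 17/28]
  16 → cabin 7 (new)  [load 16/28]
  14 → cabin 8 (new)  [load 14/28]
  14 → cabin 8  [load 28/28]
  14 → cabin 9 (new)  [load 14/28]
  9 → cabin 5  [load 27/28]
  7 → cabin 4  [load 27/28]
  5 → cabin 6  [load 22/28]
  4 → cabin 3  [load 28/28]
9 cabins opened.

9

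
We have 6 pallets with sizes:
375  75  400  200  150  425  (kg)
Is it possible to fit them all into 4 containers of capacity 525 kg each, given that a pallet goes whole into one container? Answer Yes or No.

Yes

A valid assignment using 4 containers:
  container 1: 425 + 75 = 500
  container 2: 400 = 400
  container 3: 375 + 150 = 525
  container 4: 200 = 200
Every load is within 525 kg, so 4 containers suffice.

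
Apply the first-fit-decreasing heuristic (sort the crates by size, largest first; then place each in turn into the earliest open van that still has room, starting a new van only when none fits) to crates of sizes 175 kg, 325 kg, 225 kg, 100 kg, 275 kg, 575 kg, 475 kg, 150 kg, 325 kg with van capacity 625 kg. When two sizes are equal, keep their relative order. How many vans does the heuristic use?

Sorted descending: 575, 475, 325, 325, 275, 225, 175, 150, 100.
  575 → van 1 (new)  [load 575/625]
  475 → van 2 (new)  [load 475/625]
  325 → van 3 (new)  [load 325/625]
  325 → van 4 (new)  [load 325/625]
  275 → van 3  [load 600/625]
  225 → van 4  [load 550/625]
  175 → van 5 (new)  [load 175/625]
  150 → van 2  [load 625/625]
  100 → van 5  [load 275/625]
5 vans opened.

5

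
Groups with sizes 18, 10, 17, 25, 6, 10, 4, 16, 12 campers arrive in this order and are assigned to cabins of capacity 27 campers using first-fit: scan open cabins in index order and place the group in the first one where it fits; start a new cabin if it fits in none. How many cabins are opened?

  18 → cabin 1 (new)  [load 18/27]
  10 → cabin 2 (new)  [load 10/27]
  17 → cabin 2  [load 27/27]
  25 → cabin 3 (new)  [load 25/27]
  6 → cabin 1  [load 24/27]
  10 → cabin 4 (new)  [load 10/27]
  4 → cabin 4  [load 14/27]
  16 → cabin 5 (new)  [load 16/27]
  12 → cabin 4  [load 26/27]
5 cabins opened.

5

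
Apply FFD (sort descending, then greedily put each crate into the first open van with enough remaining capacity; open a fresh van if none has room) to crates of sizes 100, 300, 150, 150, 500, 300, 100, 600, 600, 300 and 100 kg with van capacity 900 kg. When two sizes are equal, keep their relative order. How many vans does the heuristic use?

Sorted descending: 600, 600, 500, 300, 300, 300, 150, 150, 100, 100, 100.
  600 → van 1 (new)  [load 600/900]
  600 → van 2 (new)  [load 600/900]
  500 → van 3 (new)  [load 500/900]
  300 → van 1  [load 900/900]
  300 → van 2  [load 900/900]
  300 → van 3  [load 800/900]
  150 → van 4 (new)  [load 150/900]
  150 → van 4  [load 300/900]
  100 → van 3  [load 900/900]
  100 → van 4  [load 400/900]
  100 → van 4  [load 500/900]
4 vans opened.

4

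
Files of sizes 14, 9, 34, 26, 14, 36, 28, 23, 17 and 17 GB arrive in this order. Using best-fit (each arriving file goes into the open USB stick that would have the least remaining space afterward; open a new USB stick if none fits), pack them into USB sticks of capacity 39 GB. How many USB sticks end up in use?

  14 → USB stick 1 (new)  [load 14/39]
  9 → USB stick 1  [load 23/39]
  34 → USB stick 2 (new)  [load 34/39]
  26 → USB stick 3 (new)  [load 26/39]
  14 → USB stick 1  [load 37/39]
  36 → USB stick 4 (new)  [load 36/39]
  28 → USB stick 5 (new)  [load 28/39]
  23 → USB stick 6 (new)  [load 23/39]
  17 → USB stick 7 (new)  [load 17/39]
  17 → USB stick 7  [load 34/39]
7 USB sticks opened.

7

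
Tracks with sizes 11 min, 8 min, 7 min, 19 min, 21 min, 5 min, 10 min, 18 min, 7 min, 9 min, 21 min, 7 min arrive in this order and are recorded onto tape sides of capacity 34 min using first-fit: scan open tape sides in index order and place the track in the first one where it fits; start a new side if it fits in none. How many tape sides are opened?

  11 → side 1 (new)  [load 11/34]
  8 → side 1  [load 19/34]
  7 → side 1  [load 26/34]
  19 → side 2 (new)  [load 19/34]
  21 → side 3 (new)  [load 21/34]
  5 → side 1  [load 31/34]
  10 → side 2  [load 29/34]
  18 → side 4 (new)  [load 18/34]
  7 → side 3  [load 28/34]
  9 → side 4  [load 27/34]
  21 → side 5 (new)  [load 21/34]
  7 → side 4  [load 34/34]
5 tape sides opened.

5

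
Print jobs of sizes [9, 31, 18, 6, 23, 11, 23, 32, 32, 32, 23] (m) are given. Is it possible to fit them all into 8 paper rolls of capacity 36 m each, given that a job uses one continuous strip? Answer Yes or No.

Yes

A valid assignment using 8 paper rolls:
  roll 1: 32 = 32
  roll 2: 32 = 32
  roll 3: 32 = 32
  roll 4: 31 = 31
  roll 5: 23 + 11 = 34
  roll 6: 23 + 9 = 32
  roll 7: 23 + 6 = 29
  roll 8: 18 = 18
Every load is within 36 m, so 8 paper rolls suffice.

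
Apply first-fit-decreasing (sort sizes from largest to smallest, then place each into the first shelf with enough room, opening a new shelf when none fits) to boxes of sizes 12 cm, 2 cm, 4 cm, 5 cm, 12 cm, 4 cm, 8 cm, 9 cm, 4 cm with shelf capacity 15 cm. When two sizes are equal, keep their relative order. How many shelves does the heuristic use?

5

Sorted descending: 12, 12, 9, 8, 5, 4, 4, 4, 2.
  12 → shelf 1 (new)  [load 12/15]
  12 → shelf 2 (new)  [load 12/15]
  9 → shelf 3 (new)  [load 9/15]
  8 → shelf 4 (new)  [load 8/15]
  5 → shelf 3  [load 14/15]
  4 → shelf 4  [load 12/15]
  4 → shelf 5 (new)  [load 4/15]
  4 → shelf 5  [load 8/15]
  2 → shelf 1  [load 14/15]
5 shelves opened.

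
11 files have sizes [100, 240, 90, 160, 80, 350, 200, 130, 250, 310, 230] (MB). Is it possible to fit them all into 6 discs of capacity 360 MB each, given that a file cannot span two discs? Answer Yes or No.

No

Total = 2140 MB; ⌈2140/360⌉ = 6.
The bound of 6 does not rule out 6, but exhaustive search shows no assignment into 6 discs of capacity 360 MB exists — the minimum is 7.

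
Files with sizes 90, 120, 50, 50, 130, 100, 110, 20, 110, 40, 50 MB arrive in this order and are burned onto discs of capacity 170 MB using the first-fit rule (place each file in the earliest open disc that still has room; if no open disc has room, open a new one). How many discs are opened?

  90 → disc 1 (new)  [load 90/170]
  120 → disc 2 (new)  [load 120/170]
  50 → disc 1  [load 140/170]
  50 → disc 2  [load 170/170]
  130 → disc 3 (new)  [load 130/170]
  100 → disc 4 (new)  [load 100/170]
  110 → disc 5 (new)  [load 110/170]
  20 → disc 1  [load 160/170]
  110 → disc 6 (new)  [load 110/170]
  40 → disc 3  [load 170/170]
  50 → disc 4  [load 150/170]
6 discs opened.

6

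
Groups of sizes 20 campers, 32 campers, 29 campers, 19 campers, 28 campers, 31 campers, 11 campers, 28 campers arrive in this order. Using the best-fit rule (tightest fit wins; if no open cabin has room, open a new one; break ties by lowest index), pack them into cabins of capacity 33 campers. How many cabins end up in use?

7

  20 → cabin 1 (new)  [load 20/33]
  32 → cabin 2 (new)  [load 32/33]
  29 → cabin 3 (new)  [load 29/33]
  19 → cabin 4 (new)  [load 19/33]
  28 → cabin 5 (new)  [load 28/33]
  31 → cabin 6 (new)  [load 31/33]
  11 → cabin 1  [load 31/33]
  28 → cabin 7 (new)  [load 28/33]
7 cabins opened.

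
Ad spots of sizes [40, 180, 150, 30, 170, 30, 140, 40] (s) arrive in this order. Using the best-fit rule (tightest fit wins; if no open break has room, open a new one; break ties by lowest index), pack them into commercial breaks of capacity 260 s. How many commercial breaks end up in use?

  40 → break 1 (new)  [load 40/260]
  180 → break 1  [load 220/260]
  150 → break 2 (new)  [load 150/260]
  30 → break 1  [load 250/260]
  170 → break 3 (new)  [load 170/260]
  30 → break 3  [load 200/260]
  140 → break 4 (new)  [load 140/260]
  40 → break 3  [load 240/260]
4 commercial breaks opened.

4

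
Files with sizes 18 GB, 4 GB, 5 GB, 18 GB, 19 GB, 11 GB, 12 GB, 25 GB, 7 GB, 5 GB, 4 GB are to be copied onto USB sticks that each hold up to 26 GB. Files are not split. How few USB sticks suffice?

6

Total = 25 + 19 + 18 + 18 + 12 + 11 + 7 + 5 + 5 + 4 + 4 = 128 GB.
Lower bound: ⌈128/26⌉ = 5 USB sticks.
A packing using 6 USB sticks:
  USB stick 1: 25 = 25
  USB stick 2: 19 + 7 = 26
  USB stick 3: 18 + 5 = 23
  USB stick 4: 18 + 5 = 23
  USB stick 5: 12 + 11 = 23
  USB stick 6: 4 + 4 = 8
No arrangement into 5 USB sticks stays within capacity, so 6 is optimal.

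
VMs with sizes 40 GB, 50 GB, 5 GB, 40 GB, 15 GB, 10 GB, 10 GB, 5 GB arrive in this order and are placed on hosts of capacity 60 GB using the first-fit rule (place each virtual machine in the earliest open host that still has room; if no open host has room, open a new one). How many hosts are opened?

  40 → host 1 (new)  [load 40/60]
  50 → host 2 (new)  [load 50/60]
  5 → host 1  [load 45/60]
  40 → host 3 (new)  [load 40/60]
  15 → host 1  [load 60/60]
  10 → host 2  [load 60/60]
  10 → host 3  [load 50/60]
  5 → host 3  [load 55/60]
3 hosts opened.

3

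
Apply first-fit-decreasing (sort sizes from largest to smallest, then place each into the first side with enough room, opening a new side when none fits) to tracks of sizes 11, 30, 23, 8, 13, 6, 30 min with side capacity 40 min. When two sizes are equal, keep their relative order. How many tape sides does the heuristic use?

Sorted descending: 30, 30, 23, 13, 11, 8, 6.
  30 → side 1 (new)  [load 30/40]
  30 → side 2 (new)  [load 30/40]
  23 → side 3 (new)  [load 23/40]
  13 → side 3  [load 36/40]
  11 → side 4 (new)  [load 11/40]
  8 → side 1  [load 38/40]
  6 → side 2  [load 36/40]
4 tape sides opened.

4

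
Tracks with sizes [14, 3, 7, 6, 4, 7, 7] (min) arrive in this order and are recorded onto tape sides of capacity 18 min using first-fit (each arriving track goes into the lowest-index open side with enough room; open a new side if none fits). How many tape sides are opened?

3

  14 → side 1 (new)  [load 14/18]
  3 → side 1  [load 17/18]
  7 → side 2 (new)  [load 7/18]
  6 → side 2  [load 13/18]
  4 → side 2  [load 17/18]
  7 → side 3 (new)  [load 7/18]
  7 → side 3  [load 14/18]
3 tape sides opened.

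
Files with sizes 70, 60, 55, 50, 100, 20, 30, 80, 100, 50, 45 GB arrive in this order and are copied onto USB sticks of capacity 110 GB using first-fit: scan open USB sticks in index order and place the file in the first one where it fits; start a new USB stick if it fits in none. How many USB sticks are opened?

  70 → USB stick 1 (new)  [load 70/110]
  60 → USB stick 2 (new)  [load 60/110]
  55 → USB stick 3 (new)  [load 55/110]
  50 → USB stick 2  [load 110/110]
  100 → USB stick 4 (new)  [load 100/110]
  20 → USB stick 1  [load 90/110]
  30 → USB stick 3  [load 85/110]
  80 → USB stick 5 (new)  [load 80/110]
  100 → USB stick 6 (new)  [load 100/110]
  50 → USB stick 7 (new)  [load 50/110]
  45 → USB stick 7  [load 95/110]
7 USB sticks opened.

7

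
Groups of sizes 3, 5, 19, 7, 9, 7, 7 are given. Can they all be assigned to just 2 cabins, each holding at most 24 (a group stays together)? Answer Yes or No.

No

Total = 57; ⌈57/24⌉ = 3.
At least 3 cabins are required, but only 2 are allowed.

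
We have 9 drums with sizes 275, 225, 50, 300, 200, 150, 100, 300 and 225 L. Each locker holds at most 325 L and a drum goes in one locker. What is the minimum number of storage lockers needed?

Total = 300 + 300 + 275 + 225 + 225 + 200 + 150 + 100 + 50 = 1825 L.
Lower bound: ⌈1825/325⌉ = 6 storage lockers.
A packing using 7 storage lockers:
  locker 1: 300 = 300
  locker 2: 300 = 300
  locker 3: 275 + 50 = 325
  locker 4: 225 + 100 = 325
  locker 5: 225 = 225
  locker 6: 200 = 200
  locker 7: 150 = 150
No arrangement into 6 storage lockers stays within capacity, so 7 is optimal.

7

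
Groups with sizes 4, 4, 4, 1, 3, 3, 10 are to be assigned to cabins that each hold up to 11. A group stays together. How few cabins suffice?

3

Total = 10 + 4 + 4 + 4 + 3 + 3 + 1 = 29.
Lower bound: ⌈29/11⌉ = 3 cabins.
A packing using 3 cabins:
  cabin 1: 10 + 1 = 11
  cabin 2: 4 + 4 + 3 = 11
  cabin 3: 4 + 3 = 7
This matches the lower bound, so 3 is optimal.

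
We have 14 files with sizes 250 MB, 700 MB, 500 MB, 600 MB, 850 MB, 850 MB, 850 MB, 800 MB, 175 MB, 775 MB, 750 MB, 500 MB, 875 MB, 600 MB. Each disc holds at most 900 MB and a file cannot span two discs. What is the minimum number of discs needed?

12

Total = 875 + 850 + 850 + 850 + 800 + 775 + 750 + 700 + 600 + 600 + 500 + 500 + 250 + 175 = 9075 MB.
Lower bound: ⌈9075/900⌉ = 11 discs.
Also, 12 files each exceed 450 MB, and no two of those can share a disc, so at least 12 discs are needed.
A packing using 12 discs:
  disc 1: 875 = 875
  disc 2: 850 = 850
  disc 3: 850 = 850
  disc 4: 850 = 850
  disc 5: 800 = 800
  disc 6: 775 = 775
  disc 7: 750 = 750
  disc 8: 700 + 175 = 875
  disc 9: 600 + 250 = 850
  disc 10: 600 = 600
  disc 11: 500 = 500
  disc 12: 500 = 500
This matches the lower bound, so 12 is optimal.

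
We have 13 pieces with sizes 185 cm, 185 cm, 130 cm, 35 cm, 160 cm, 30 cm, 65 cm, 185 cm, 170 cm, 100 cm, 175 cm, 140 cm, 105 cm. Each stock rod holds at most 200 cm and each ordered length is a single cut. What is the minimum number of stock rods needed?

Total = 185 + 185 + 185 + 175 + 170 + 160 + 140 + 130 + 105 + 100 + 65 + 35 + 30 = 1665 cm.
Lower bound: ⌈1665/200⌉ = 9 stock rods.
A packing using 10 stock rods:
  stock rod 1: 185 = 185
  stock rod 2: 185 = 185
  stock rod 3: 185 = 185
  stock rod 4: 175 = 175
  stock rod 5: 170 + 30 = 200
  stock rod 6: 160 + 35 = 195
  stock rod 7: 140 = 140
  stock rod 8: 130 + 65 = 195
  stock rod 9: 105 = 105
  stock rod 10: 100 = 100
No arrangement into 9 stock rods stays within capacity, so 10 is optimal.

10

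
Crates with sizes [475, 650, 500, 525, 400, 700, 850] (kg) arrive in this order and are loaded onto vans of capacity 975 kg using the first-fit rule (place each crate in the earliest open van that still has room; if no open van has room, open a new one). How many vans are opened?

  475 → van 1 (new)  [load 475/975]
  650 → van 2 (new)  [load 650/975]
  500 → van 1  [load 975/975]
  525 → van 3 (new)  [load 525/975]
  400 → van 3  [load 925/975]
  700 → van 4 (new)  [load 700/975]
  850 → van 5 (new)  [load 850/975]
5 vans opened.

5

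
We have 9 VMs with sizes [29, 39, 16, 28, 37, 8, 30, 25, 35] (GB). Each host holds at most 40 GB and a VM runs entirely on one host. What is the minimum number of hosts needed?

8

Total = 39 + 37 + 35 + 30 + 29 + 28 + 25 + 16 + 8 = 247 GB.
Lower bound: ⌈247/40⌉ = 7 hosts.
A packing using 8 hosts:
  host 1: 39 = 39
  host 2: 37 = 37
  host 3: 35 = 35
  host 4: 30 + 8 = 38
  host 5: 29 = 29
  host 6: 28 = 28
  host 7: 25 = 25
  host 8: 16 = 16
No arrangement into 7 hosts stays within capacity, so 8 is optimal.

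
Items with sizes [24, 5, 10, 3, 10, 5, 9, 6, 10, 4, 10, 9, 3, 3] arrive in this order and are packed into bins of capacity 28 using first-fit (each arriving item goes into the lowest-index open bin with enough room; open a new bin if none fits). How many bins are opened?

5

  24 → bin 1 (new)  [load 24/28]
  5 → bin 2 (new)  [load 5/28]
  10 → bin 2  [load 15/28]
  3 → bin 1  [load 27/28]
  10 → bin 2  [load 25/28]
  5 → bin 3 (new)  [load 5/28]
  9 → bin 3  [load 14/28]
  6 → bin 3  [load 20/28]
  10 → bin 4 (new)  [load 10/28]
  4 → bin 3  [load 24/28]
  10 → bin 4  [load 20/28]
  9 → bin 5 (new)  [load 9/28]
  3 → bin 2  [load 28/28]
  3 → bin 3  [load 27/28]
5 bins opened.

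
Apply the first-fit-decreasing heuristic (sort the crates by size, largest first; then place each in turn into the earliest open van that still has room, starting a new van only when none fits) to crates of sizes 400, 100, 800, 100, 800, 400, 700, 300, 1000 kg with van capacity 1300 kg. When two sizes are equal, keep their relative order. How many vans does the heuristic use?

Sorted descending: 1000, 800, 800, 700, 400, 400, 300, 100, 100.
  1000 → van 1 (new)  [load 1000/1300]
  800 → van 2 (new)  [load 800/1300]
  800 → van 3 (new)  [load 800/1300]
  700 → van 4 (new)  [load 700/1300]
  400 → van 2  [load 1200/1300]
  400 → van 3  [load 1200/1300]
  300 → van 1  [load 1300/1300]
  100 → van 2  [load 1300/1300]
  100 → van 3  [load 1300/1300]
4 vans opened.

4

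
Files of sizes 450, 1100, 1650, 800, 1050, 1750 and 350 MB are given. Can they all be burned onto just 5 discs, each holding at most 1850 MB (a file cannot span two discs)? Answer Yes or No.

A valid assignment using 5 discs:
  disc 1: 1750 = 1750
  disc 2: 1650 = 1650
  disc 3: 1100 + 450 = 1550
  disc 4: 1050 + 800 = 1850
  disc 5: 350 = 350
Every load is within 1850 MB, so 5 discs suffice.

Yes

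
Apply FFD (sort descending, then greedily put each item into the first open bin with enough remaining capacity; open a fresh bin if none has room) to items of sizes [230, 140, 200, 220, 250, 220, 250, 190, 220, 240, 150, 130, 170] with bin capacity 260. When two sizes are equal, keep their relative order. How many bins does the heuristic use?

13

Sorted descending: 250, 250, 240, 230, 220, 220, 220, 200, 190, 170, 150, 140, 130.
  250 → bin 1 (new)  [load 250/260]
  250 → bin 2 (new)  [load 250/260]
  240 → bin 3 (new)  [load 240/260]
  230 → bin 4 (new)  [load 230/260]
  220 → bin 5 (new)  [load 220/260]
  220 → bin 6 (new)  [load 220/260]
  220 → bin 7 (new)  [load 220/260]
  200 → bin 8 (new)  [load 200/260]
  190 → bin 9 (new)  [load 190/260]
  170 → bin 10 (new)  [load 170/260]
  150 → bin 11 (new)  [load 150/260]
  140 → bin 12 (new)  [load 140/260]
  130 → bin 13 (new)  [load 130/260]
13 bins opened.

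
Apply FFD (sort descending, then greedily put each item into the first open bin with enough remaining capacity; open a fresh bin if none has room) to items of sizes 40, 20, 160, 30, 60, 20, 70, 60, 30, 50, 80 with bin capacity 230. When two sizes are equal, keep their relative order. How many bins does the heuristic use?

3

Sorted descending: 160, 80, 70, 60, 60, 50, 40, 30, 30, 20, 20.
  160 → bin 1 (new)  [load 160/230]
  80 → bin 2 (new)  [load 80/230]
  70 → bin 1  [load 230/230]
  60 → bin 2  [load 140/230]
  60 → bin 2  [load 200/230]
  50 → bin 3 (new)  [load 50/230]
  40 → bin 3  [load 90/230]
  30 → bin 2  [load 230/230]
  30 → bin 3  [load 120/230]
  20 → bin 3  [load 140/230]
  20 → bin 3  [load 160/230]
3 bins opened.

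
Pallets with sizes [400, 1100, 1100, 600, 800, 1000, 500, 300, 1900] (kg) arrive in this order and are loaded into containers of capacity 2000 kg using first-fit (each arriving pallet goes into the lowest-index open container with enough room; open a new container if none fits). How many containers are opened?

  400 → container 1 (new)  [load 400/2000]
  1100 → container 1  [load 1500/2000]
  1100 → container 2 (new)  [load 1100/2000]
  600 → container 2  [load 1700/2000]
  800 → container 3 (new)  [load 800/2000]
  1000 → container 3  [load 1800/2000]
  500 → container 1  [load 2000/2000]
  300 → container 2  [load 2000/2000]
  1900 → container 4 (new)  [load 1900/2000]
4 containers opened.

4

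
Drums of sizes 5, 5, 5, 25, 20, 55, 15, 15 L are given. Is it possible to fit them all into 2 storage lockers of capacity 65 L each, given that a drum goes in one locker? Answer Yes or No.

No

Total = 145 L; ⌈145/65⌉ = 3.
At least 3 storage lockers are required, but only 2 are allowed.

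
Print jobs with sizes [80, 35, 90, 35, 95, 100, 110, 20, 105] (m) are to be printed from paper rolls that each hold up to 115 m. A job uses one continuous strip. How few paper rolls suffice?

7

Total = 110 + 105 + 100 + 95 + 90 + 80 + 35 + 35 + 20 = 670 m.
Lower bound: ⌈670/115⌉ = 6 paper rolls.
A packing using 7 paper rolls:
  roll 1: 110 = 110
  roll 2: 105 = 105
  roll 3: 100 = 100
  roll 4: 95 + 20 = 115
  roll 5: 90 = 90
  roll 6: 80 + 35 = 115
  roll 7: 35 = 35
No arrangement into 6 paper rolls stays within capacity, so 7 is optimal.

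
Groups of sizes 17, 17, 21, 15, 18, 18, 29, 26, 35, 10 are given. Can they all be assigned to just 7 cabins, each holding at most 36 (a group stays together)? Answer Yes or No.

A valid assignment using 6 cabins:
  cabin 1: 35 = 35
  cabin 2: 29 = 29
  cabin 3: 26 + 10 = 36
  cabin 4: 21 + 15 = 36
  cabin 5: 18 + 18 = 36
  cabin 6: 17 + 17 = 34
That uses only 6 ≤ 7, so 7 cabins are enough.

Yes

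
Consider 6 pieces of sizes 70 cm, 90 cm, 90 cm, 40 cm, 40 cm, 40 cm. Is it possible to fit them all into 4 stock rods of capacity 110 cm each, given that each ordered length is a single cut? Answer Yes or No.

Yes

A valid assignment using 4 stock rods:
  stock rod 1: 90 = 90
  stock rod 2: 90 = 90
  stock rod 3: 70 + 40 = 110
  stock rod 4: 40 + 40 = 80
Every load is within 110 cm, so 4 stock rods suffice.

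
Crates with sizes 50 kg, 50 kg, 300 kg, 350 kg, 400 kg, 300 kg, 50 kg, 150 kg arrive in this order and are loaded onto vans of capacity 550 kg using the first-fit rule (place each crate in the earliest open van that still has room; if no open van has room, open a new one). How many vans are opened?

  50 → van 1 (new)  [load 50/550]
  50 → van 1  [load 100/550]
  300 → van 1  [load 400/550]
  350 → van 2 (new)  [load 350/550]
  400 → van 3 (new)  [load 400/550]
  300 → van 4 (new)  [load 300/550]
  50 → van 1  [load 450/550]
  150 → van 2  [load 500/550]
4 vans opened.

4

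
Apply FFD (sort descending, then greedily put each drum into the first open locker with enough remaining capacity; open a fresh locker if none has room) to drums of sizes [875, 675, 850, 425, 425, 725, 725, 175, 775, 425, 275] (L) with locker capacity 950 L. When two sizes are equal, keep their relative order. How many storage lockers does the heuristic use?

8

Sorted descending: 875, 850, 775, 725, 725, 675, 425, 425, 425, 275, 175.
  875 → locker 1 (new)  [load 875/950]
  850 → locker 2 (new)  [load 850/950]
  775 → locker 3 (new)  [load 775/950]
  725 → locker 4 (new)  [load 725/950]
  725 → locker 5 (new)  [load 725/950]
  675 → locker 6 (new)  [load 675/950]
  425 → locker 7 (new)  [load 425/950]
  425 → locker 7  [load 850/950]
  425 → locker 8 (new)  [load 425/950]
  275 → locker 6  [load 950/950]
  175 → locker 3  [load 950/950]
8 storage lockers opened.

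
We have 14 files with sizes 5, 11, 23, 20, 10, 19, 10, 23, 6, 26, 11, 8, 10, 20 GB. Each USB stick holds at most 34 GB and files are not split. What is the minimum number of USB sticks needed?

7

Total = 26 + 23 + 23 + 20 + 20 + 19 + 11 + 11 + 10 + 10 + 10 + 8 + 6 + 5 = 202 GB.
Lower bound: ⌈202/34⌉ = 6 USB sticks.
A packing using 7 USB sticks:
  USB stick 1: 26 + 8 = 34
  USB stick 2: 23 + 11 = 34
  USB stick 3: 23 + 11 = 34
  USB stick 4: 20 + 10 = 30
  USB stick 5: 20 + 10 = 30
  USB stick 6: 19 + 10 + 5 = 34
  USB stick 7: 6 = 6
No arrangement into 6 USB sticks stays within capacity, so 7 is optimal.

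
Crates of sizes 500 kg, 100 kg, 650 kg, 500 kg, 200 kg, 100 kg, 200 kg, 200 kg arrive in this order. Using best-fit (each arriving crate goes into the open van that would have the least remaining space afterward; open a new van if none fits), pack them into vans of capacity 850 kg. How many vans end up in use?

  500 → van 1 (new)  [load 500/850]
  100 → van 1  [load 600/850]
  650 → van 2 (new)  [load 650/850]
  500 → van 3 (new)  [load 500/850]
  200 → van 2  [load 850/850]
  100 → van 1  [load 700/850]
  200 → van 3  [load 700/850]
  200 → van 4 (new)  [load 200/850]
4 vans opened.

4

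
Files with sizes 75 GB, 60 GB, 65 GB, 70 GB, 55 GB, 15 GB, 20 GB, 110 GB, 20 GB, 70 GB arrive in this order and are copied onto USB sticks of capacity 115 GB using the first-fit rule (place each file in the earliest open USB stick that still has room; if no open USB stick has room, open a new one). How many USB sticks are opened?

  75 → USB stick 1 (new)  [load 75/115]
  60 → USB stick 2 (new)  [load 60/115]
  65 → USB stick 3 (new)  [load 65/115]
  70 → USB stick 4 (new)  [load 70/115]
  55 → USB stick 2  [load 115/115]
  15 → USB stick 1  [load 90/115]
  20 → USB stick 1  [load 110/115]
  110 → USB stick 5 (new)  [load 110/115]
  20 → USB stick 3  [load 85/115]
  70 → USB stick 6 (new)  [load 70/115]
6 USB sticks opened.

6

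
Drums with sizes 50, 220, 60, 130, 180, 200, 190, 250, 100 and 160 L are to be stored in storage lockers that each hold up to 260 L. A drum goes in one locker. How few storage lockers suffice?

Total = 250 + 220 + 200 + 190 + 180 + 160 + 130 + 100 + 60 + 50 = 1540 L.
Lower bound: ⌈1540/260⌉ = 6 storage lockers.
A packing using 7 storage lockers:
  locker 1: 250 = 250
  locker 2: 220 = 220
  locker 3: 200 + 60 = 260
  locker 4: 190 + 50 = 240
  locker 5: 180 = 180
  locker 6: 160 + 100 = 260
  locker 7: 130 = 130
No arrangement into 6 storage lockers stays within capacity, so 7 is optimal.

7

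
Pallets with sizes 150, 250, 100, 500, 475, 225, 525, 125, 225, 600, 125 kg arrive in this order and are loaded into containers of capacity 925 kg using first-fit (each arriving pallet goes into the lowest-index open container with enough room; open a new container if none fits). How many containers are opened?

5

  150 → container 1 (new)  [load 150/925]
  250 → container 1  [load 400/925]
  100 → container 1  [load 500/925]
  500 → container 2 (new)  [load 500/925]
  475 → container 3 (new)  [load 475/925]
  225 → container 1  [load 725/925]
  525 → container 4 (new)  [load 525/925]
  125 → container 1  [load 850/925]
  225 → container 2  [load 725/925]
  600 → container 5 (new)  [load 600/925]
  125 → container 2  [load 850/925]
5 containers opened.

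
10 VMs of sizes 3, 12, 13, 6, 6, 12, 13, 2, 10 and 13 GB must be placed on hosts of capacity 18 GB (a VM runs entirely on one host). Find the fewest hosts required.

6

Total = 13 + 13 + 13 + 12 + 12 + 10 + 6 + 6 + 3 + 2 = 90 GB.
Lower bound: ⌈90/18⌉ = 5 hosts.
Also, 6 VMs each exceed 9 GB, and no two of those can share a host, so at least 6 hosts are needed.
A packing using 6 hosts:
  host 1: 13 + 3 + 2 = 18
  host 2: 13 = 13
  host 3: 13 = 13
  host 4: 12 + 6 = 18
  host 5: 12 + 6 = 18
  host 6: 10 = 10
This matches the lower bound, so 6 is optimal.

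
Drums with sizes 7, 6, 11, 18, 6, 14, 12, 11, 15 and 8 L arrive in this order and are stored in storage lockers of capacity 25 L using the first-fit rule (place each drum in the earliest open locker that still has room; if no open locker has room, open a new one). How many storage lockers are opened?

5

  7 → locker 1 (new)  [load 7/25]
  6 → locker 1  [load 13/25]
  11 → locker 1  [load 24/25]
  18 → locker 2 (new)  [load 18/25]
  6 → locker 2  [load 24/25]
  14 → locker 3 (new)  [load 14/25]
  12 → locker 4 (new)  [load 12/25]
  11 → locker 3  [load 25/25]
  15 → locker 5 (new)  [load 15/25]
  8 → locker 4  [load 20/25]
5 storage lockers opened.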